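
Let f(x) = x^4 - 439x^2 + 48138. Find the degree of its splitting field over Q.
[K : Q] = 4

Solving the quadratic in x^2: x^2 = (439 ± √(439^2 - 4·48138))/2 = (439 ± √169)/2 = (439 ± 13)/2, giving x^2 = 226 or x^2 = 213. So f(x) = (x^2 - 226)(x^2 - 213) and the roots of f are ±√226, ±√213. Hence the splitting field is K = Q(√226, √213). Since 226 and 213 are distinct squarefree integers > 1, their product 48138 is not a perfect square, so √213 ∉ Q(√226). By the tower law [K:Q] = [Q(√226,√213):Q(√226)] · [Q(√226):Q] = 2 · 2 = 4.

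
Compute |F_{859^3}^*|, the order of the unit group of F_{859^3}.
|F_{859^3}^*| = 633839778

F_{859^3} has 859^3 = 633839779 elements; its multiplicative group consists of all nonzero elements, so |F_{859^3}^*| = 633839779 - 1 = 633839778. (It is cyclic since any finite subgroup of the multiplicative group of a field is cyclic.)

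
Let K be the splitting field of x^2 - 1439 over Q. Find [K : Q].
[K : Q] = 2

f(x) = x^2 - 1439 factors as (x - √1439)(x + √1439). The splitting field is K = Q(√1439). Since 1439 is squarefree and > 1, it is not a perfect square, so x^2 - 1439 is irreducible over Q and [Q(√1439) : Q] = 2. Hence [K : Q] = 2.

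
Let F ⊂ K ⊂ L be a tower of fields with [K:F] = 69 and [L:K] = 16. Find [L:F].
[L:F] = 1104

The tower law says that for any tower of field extensions F ⊂ K ⊂ L with finite degrees, [L:F] = [L:K] · [K:F]. Here this gives [L:F] = 16 · 69 = 1104.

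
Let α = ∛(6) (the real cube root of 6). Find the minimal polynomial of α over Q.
m_α(x) = x^3 - 6

α satisfies α^3 = 6, so x^3 - 6 annihilates α. By the rational root test, a rational root p/q (in lowest terms) of x^3 - 6 would satisfy p^3 = 6 q^3, forcing q = 1 and p^3 = 6; but 6 is not a perfect cube, contradiction. A monic cubic over Q with no rational root is irreducible (any nontrivial factorization would include a linear factor). Hence x^3 - 6 is the minimal polynomial of α, and in particular [Q(α):Q] = 3.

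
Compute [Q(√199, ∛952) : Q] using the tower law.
[Q(√199, ∛952) : Q] = 6

Let L = Q(√199, ∛952). Since Q(√199) ⊂ L and [Q(√199):Q] = 2, the tower law gives 2 | [L:Q]. Likewise Q(∛952) ⊂ L with [Q(∛952):Q] = 3 (because 952 is not a perfect cube), so 3 | [L:Q]. As gcd(2,3) = 1, [L:Q] is divisible by 6. Conversely L is generated over Q by √199 and ∛952, so [L:Q] ≤ 2·3 = 6. Therefore [Q(√199, ∛952) : Q] = 6.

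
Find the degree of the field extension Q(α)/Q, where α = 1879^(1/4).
[Q(α):Q] = 4

α is a root of x^4 - 1879. By Eisenstein's criterion at the prime p = 1879 (which divides the constant term 1879 but p^2 = 3530641 does not, since 1879 is squarefree), x^4 - 1879 is irreducible over Q. Hence [Q(α):Q] = 4.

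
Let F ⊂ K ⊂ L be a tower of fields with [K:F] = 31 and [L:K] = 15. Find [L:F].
[L:F] = 465

The tower law says that for any tower of field extensions F ⊂ K ⊂ L with finite degrees, [L:F] = [L:K] · [K:F]. Here this gives [L:F] = 15 · 31 = 465.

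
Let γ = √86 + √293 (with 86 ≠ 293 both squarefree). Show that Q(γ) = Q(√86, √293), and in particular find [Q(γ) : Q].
[Q(γ) : Q] = 4 (equivalently, Q(γ) = Q(√86, √293))

Obviously Q(γ) ⊆ Q(√86, √293), and [Q(√86, √293):Q] = 4 (since 86, 293 are distinct squarefree integers > 1 with 25198 not a perfect square). To show equality we compute the minimal polynomial of γ. From γ = √86 + √293: γ^2 = 86 + 2√(25198) + 293 = 379 + 2√(25198), so γ^2 - 379 = 2√(25198); squaring, (γ^2 - 379)^2 = 4·25198, i.e. γ^4 - 758γ^2 + 143641 - 100792 = 0, i.e. γ^4 - 758γ^2 + 42849 = 0. So γ is a root of x^4 - 758x^2 + 42849. This polynomial is irreducible over Q: it has no rational root (each ±√86 ± √293 is irrational), and any factorization into two quadratics over Q would force √(25198) ∈ Q (pairing opposite roots) or √86, √293 ∈ Q (other pairings), all impossible. Hence [Q(γ):Q] = 4 = [Q(√86, √293):Q], so Q(γ) = Q(√86, √293).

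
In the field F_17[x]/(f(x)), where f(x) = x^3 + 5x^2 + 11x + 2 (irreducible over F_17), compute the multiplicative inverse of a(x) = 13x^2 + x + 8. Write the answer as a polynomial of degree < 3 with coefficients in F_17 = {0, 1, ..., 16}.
a(x)^(-1) ≡ 15x^2 + 6x + 7 (mod f(x))

Since f is irreducible over F_17, F_17[x]/(f) is a field and a(x) ≠ 0 has an inverse. Apply the extended Euclidean algorithm to f(x) and a(x) in F_17[x]: f(x) = (4x + 4)·a(x) + (9x + 4);  a(x) = (9x + 15)·(9x + 4) + (16). The last nonzero remainder is the constant 16 = gcd(f, a) in F_17. Back-substituting through the division chain expresses 16 = s(x)·a(x) + t(x)·f(x) with s(x) ≡ 2x^2 + 11x + 10 (mod f), so (2x^2 + 11x + 10)·a(x) ≡ 16 (mod f). Multiplying by 16^(-1) ≡ 16 in F_17 gives a(x)^(-1) ≡ 16·(2x^2 + 11x + 10) ≡ 15x^2 + 6x + 7 (mod f). Check: (13x^2 + x + 8)·(15x^2 + 6x + 7) = 8x^4 + 8x^3 + 13x^2 + 4x + 5 ≡ 1 (mod x^3 + 5x^2 + 11x + 2).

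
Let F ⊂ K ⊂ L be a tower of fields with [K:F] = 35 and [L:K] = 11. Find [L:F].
[L:F] = 385

The tower law says that for any tower of field extensions F ⊂ K ⊂ L with finite degrees, [L:F] = [L:K] · [K:F]. Here this gives [L:F] = 11 · 35 = 385.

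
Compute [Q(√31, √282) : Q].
[Q(√31, √282) : Q] = 4

[Q(√31):Q] = 2 (min poly x^2 - 31, irreducible since 31 is squarefree > 1). For the top step, suppose √282 ∈ Q(√31), say √282 = c + d√31 with c, d ∈ Q. Squaring: 282 = c^2 + 31d^2 + 2cd√31. Since √31 ∉ Q this forces 2cd = 0. If d = 0 then √282 = c ∈ Q, contradicting 282 squarefree > 1. If c = 0 then 282 = 31d^2, so 31·282 = (31d)^2 is a perfect square in Q — but 31·282 = 8742 is not a perfect square (since 31 and 282 are distinct squarefree integers). Contradiction. Hence √282 ∉ Q(√31), so x^2 - 282 stays irreducible over Q(√31) and [Q(√31, √282) : Q(√31)] = 2. By the tower law, [Q(√31, √282) : Q] = 2 · 2 = 4.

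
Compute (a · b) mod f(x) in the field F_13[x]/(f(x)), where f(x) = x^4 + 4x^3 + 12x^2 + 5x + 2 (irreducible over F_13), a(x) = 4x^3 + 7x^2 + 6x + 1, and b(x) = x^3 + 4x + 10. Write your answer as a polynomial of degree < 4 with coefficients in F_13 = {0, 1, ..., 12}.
a · b ≡ 11x^2 + 6x + 3 (mod f(x))

Multiply in F_13[x]: a(x)·b(x) = (4x^3 + 7x^2 + 6x + 1)·(x^3 + 4x + 10) = 4x^6 + 7x^5 + 9x^4 + 4x^3 + 3x^2 + 12x + 10. This has degree ≥ 4, so divide by f(x) over F_13: 4x^6 + 7x^5 + 9x^4 + 4x^3 + 3x^2 + 12x + 10 = (4x^2 + 4x + 10)·(x^4 + 4x^3 + 12x^2 + 5x + 2) + (11x^2 + 6x + 3). Hence a·b ≡ 11x^2 + 6x + 3 (mod f). (F_13[x]/(f) is a field with 13^4 = 28561 elements since f is irreducible of degree 4.)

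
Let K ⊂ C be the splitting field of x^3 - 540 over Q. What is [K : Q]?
[K : Q] = 6

The roots of x^3 - 540 are ∛540, ω∛540, ω^2∛540 where ω = e^(2πi/3) is a primitive cube root of unity, so K = Q(∛540, ω). Now [Q(∛540):Q] = 3 (since 540 is not a perfect cube, x^3 - 540 is irreducible) and [Q(ω):Q] = 2. Both 2 and 3 divide [K:Q], and [K:Q] ≤ 3·2 = 6, so [K:Q] = 6. (Equivalently: Q(∛540) ⊂ R but ω ∉ R, so [K : Q(∛540)] = 2.)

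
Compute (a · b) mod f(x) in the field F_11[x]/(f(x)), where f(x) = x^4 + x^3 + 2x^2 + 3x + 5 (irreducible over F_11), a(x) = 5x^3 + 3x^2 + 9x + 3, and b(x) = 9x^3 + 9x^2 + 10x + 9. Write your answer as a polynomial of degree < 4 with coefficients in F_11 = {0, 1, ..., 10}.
a · b ≡ 8x^3 + 9x^2 + 7x + 9 (mod f(x))

Multiply in F_11[x]: a(x)·b(x) = (5x^3 + 3x^2 + 9x + 3)·(9x^3 + 9x^2 + 10x + 9) = x^6 + 6x^5 + 4x^4 + 7x^3 + x^2 + x + 5. This has degree ≥ 4, so divide by f(x) over F_11: x^6 + 6x^5 + 4x^4 + 7x^3 + x^2 + x + 5 = (x^2 + 5x + 8)·(x^4 + x^3 + 2x^2 + 3x + 5) + (8x^3 + 9x^2 + 7x + 9). Hence a·b ≡ 8x^3 + 9x^2 + 7x + 9 (mod f). (F_11[x]/(f) is a field with 11^4 = 14641 elements since f is irreducible of degree 4.)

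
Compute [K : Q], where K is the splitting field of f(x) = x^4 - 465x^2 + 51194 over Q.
[K : Q] = 4

Solving the quadratic in x^2: x^2 = (465 ± √(465^2 - 4·51194))/2 = (465 ± √11449)/2 = (465 ± 107)/2, giving x^2 = 286 or x^2 = 179. So f(x) = (x^2 - 286)(x^2 - 179) and the roots of f are ±√286, ±√179. Hence the splitting field is K = Q(√286, √179). Since 286 and 179 are distinct squarefree integers > 1, their product 51194 is not a perfect square, so √179 ∉ Q(√286). By the tower law [K:Q] = [Q(√286,√179):Q(√286)] · [Q(√286):Q] = 2 · 2 = 4.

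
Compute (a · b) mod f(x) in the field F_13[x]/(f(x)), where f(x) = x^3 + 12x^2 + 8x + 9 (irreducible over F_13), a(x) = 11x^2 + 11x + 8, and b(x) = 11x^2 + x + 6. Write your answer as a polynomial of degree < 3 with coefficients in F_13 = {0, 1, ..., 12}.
a · b ≡ 9x^2 + 3x + 7 (mod f(x))

Multiply in F_13[x]: a(x)·b(x) = (11x^2 + 11x + 8)·(11x^2 + x + 6) = 4x^4 + 2x^3 + 9x^2 + 9x + 9. This has degree ≥ 3, so divide by f(x) over F_13: 4x^4 + 2x^3 + 9x^2 + 9x + 9 = (4x + 6)·(x^3 + 12x^2 + 8x + 9) + (9x^2 + 3x + 7). Hence a·b ≡ 9x^2 + 3x + 7 (mod f). (F_13[x]/(f) is a field with 13^3 = 2197 elements since f is irreducible of degree 3.)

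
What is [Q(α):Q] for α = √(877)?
[Q(α):Q] = 2

[Q(α):Q] equals the degree of the minimal polynomial of α. Here α^2 = 877 and x^2 - 877 is irreducible (d = 877 is squarefree, ≠ 1, hence not a square), so deg(m_α) = 2. Thus [Q(α):Q] = 2.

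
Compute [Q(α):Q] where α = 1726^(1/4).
[Q(α):Q] = 4

α is a root of x^4 - 1726. By Eisenstein's criterion at the prime p = 2 (which divides the constant term 1726 but p^2 = 4 does not, since 1726 is squarefree), x^4 - 1726 is irreducible over Q. Hence [Q(α):Q] = 4.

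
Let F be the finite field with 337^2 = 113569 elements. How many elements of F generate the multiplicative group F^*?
There are φ(113568) = 29952 primitive elements

F_q^* is cyclic of order q - 1 = 113568. A cyclic group of order m has exactly φ(m) generators. Here m = 113568 = 2^5 · 3 · 7 · 13^2, so the number of primitive elements is φ(113568) = 29952.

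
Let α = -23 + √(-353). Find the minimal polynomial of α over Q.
m_α(x) = x^2 + 46x + 882

From α + 23 = √(-353), squaring gives (α + 23)^2 = -353, i.e. α^2 + 46α + 529 = -353, so α^2 + 46α + 882 = 0. The discriminant of x^2 + 46x + 882 is (46)^2 - 4·(882) = 2116 - 3528 = -1412, and 4·(-353) is not a perfect square in Q since -353 is squarefree and ≠ 1. Hence x^2 + 46x + 882 is irreducible over Q and is the minimal polynomial of α.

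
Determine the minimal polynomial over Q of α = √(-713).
m_α(x) = x^2 + 713

α satisfies α^2 + 713 = 0, so x^2 + 713 annihilates α. Since d = -713 is squarefree and ≠ 1, it is not a perfect square in Q, so x^2 + 713 has no rational root and is therefore irreducible over Q (a degree-2 polynomial over a field is irreducible iff it has no root). Hence m_α(x) = x^2 + 713.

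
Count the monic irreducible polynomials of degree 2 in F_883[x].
There are 389403 monic irreducible polynomials of degree 2 over F_883

Each element of F_{883^2} that lies in no proper subfield is a root of exactly one monic irreducible of degree 2 over F_883, and each such polynomial has 2 distinct roots in F_{883^2}. By Möbius inversion the count is N_883(2) = (1/2) Σ_{d|2} μ(2/d) · 883^d = (1/2)(μ(2)·883^1 + μ(1)·883^2) = 778806/2 = 389403.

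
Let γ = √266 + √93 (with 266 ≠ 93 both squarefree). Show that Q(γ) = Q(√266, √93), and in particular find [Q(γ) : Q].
[Q(γ) : Q] = 4 (equivalently, Q(γ) = Q(√266, √93))

Obviously Q(γ) ⊆ Q(√266, √93), and [Q(√266, √93):Q] = 4 (since 266, 93 are distinct squarefree integers > 1 with 24738 not a perfect square). To show equality we compute the minimal polynomial of γ. From γ = √266 + √93: γ^2 = 266 + 2√(24738) + 93 = 359 + 2√(24738), so γ^2 - 359 = 2√(24738); squaring, (γ^2 - 359)^2 = 4·24738, i.e. γ^4 - 718γ^2 + 128881 - 98952 = 0, i.e. γ^4 - 718γ^2 + 29929 = 0. So γ is a root of x^4 - 718x^2 + 29929. This polynomial is irreducible over Q: it has no rational root (each ±√266 ± √93 is irrational), and any factorization into two quadratics over Q would force √(24738) ∈ Q (pairing opposite roots) or √266, √93 ∈ Q (other pairings), all impossible. Hence [Q(γ):Q] = 4 = [Q(√266, √93):Q], so Q(γ) = Q(√266, √93).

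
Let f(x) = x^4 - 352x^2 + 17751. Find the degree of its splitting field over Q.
[K : Q] = 4

Solving the quadratic in x^2: x^2 = (352 ± √(352^2 - 4·17751))/2 = (352 ± √52900)/2 = (352 ± 230)/2, giving x^2 = 291 or x^2 = 61. So f(x) = (x^2 - 291)(x^2 - 61) and the roots of f are ±√291, ±√61. Hence the splitting field is K = Q(√291, √61). Since 291 and 61 are distinct squarefree integers > 1, their product 17751 is not a perfect square, so √61 ∉ Q(√291). By the tower law [K:Q] = [Q(√291,√61):Q(√291)] · [Q(√291):Q] = 2 · 2 = 4.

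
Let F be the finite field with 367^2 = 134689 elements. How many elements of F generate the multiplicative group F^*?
There are φ(134688) = 42240 primitive elements

F_q^* is cyclic of order q - 1 = 134688. A cyclic group of order m has exactly φ(m) generators. Here m = 134688 = 2^5 · 3 · 23 · 61, so the number of primitive elements is φ(134688) = 42240.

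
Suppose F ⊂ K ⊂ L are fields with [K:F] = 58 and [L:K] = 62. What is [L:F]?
[L:F] = 3596

The tower law says that for any tower of field extensions F ⊂ K ⊂ L with finite degrees, [L:F] = [L:K] · [K:F]. Here this gives [L:F] = 62 · 58 = 3596.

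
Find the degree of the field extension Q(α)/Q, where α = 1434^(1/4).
[Q(α):Q] = 4

α is a root of x^4 - 1434. By Eisenstein's criterion at the prime p = 2 (which divides the constant term 1434 but p^2 = 4 does not, since 1434 is squarefree), x^4 - 1434 is irreducible over Q. Hence [Q(α):Q] = 4.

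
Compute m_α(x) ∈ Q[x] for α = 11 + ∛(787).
m_α(x) = x^3 - 33x^2 + 363x - 2118

Set β = α - 11 = ∛(787), so β^3 = 787. Then (α - 11)^3 - 787 = 0, i.e. α is a root of g(x) = (x - 11)^3 - 787 = x^3 - 33x^2 + 363x - 2118. Since g(x) = h(x - 11) where h(x) = x^3 - 787, and h is irreducible over Q (because 787 is not a perfect cube, so h has no rational root, and a monic cubic with no rational root is irreducible), g is also irreducible (irreducibility is preserved under the substitution x → x - 11). Hence m_α(x) = x^3 - 33x^2 + 363x - 2118.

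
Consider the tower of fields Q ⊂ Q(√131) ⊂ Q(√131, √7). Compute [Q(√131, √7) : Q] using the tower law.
[Q(√131, √7) : Q] = 4

[Q(√131):Q] = 2 (min poly x^2 - 131, irreducible since 131 is squarefree > 1). For the top step, suppose √7 ∈ Q(√131), say √7 = c + d√131 with c, d ∈ Q. Squaring: 7 = c^2 + 131d^2 + 2cd√131. Since √131 ∉ Q this forces 2cd = 0. If d = 0 then √7 = c ∈ Q, contradicting 7 squarefree > 1. If c = 0 then 7 = 131d^2, so 131·7 = (131d)^2 is a perfect square in Q — but 131·7 = 917 is not a perfect square (since 131 and 7 are distinct squarefree integers). Contradiction. Hence √7 ∉ Q(√131), so x^2 - 7 stays irreducible over Q(√131) and [Q(√131, √7) : Q(√131)] = 2. By the tower law, [Q(√131, √7) : Q] = 2 · 2 = 4.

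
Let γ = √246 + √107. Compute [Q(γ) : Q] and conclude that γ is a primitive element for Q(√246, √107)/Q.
[Q(γ) : Q] = 4 (equivalently, Q(γ) = Q(√246, √107))

Obviously Q(γ) ⊆ Q(√246, √107), and [Q(√246, √107):Q] = 4 (since 246, 107 are distinct squarefree integers > 1 with 26322 not a perfect square). To show equality we compute the minimal polynomial of γ. From γ = √246 + √107: γ^2 = 246 + 2√(26322) + 107 = 353 + 2√(26322), so γ^2 - 353 = 2√(26322); squaring, (γ^2 - 353)^2 = 4·26322, i.e. γ^4 - 706γ^2 + 124609 - 105288 = 0, i.e. γ^4 - 706γ^2 + 19321 = 0. So γ is a root of x^4 - 706x^2 + 19321. This polynomial is irreducible over Q: it has no rational root (each ±√246 ± √107 is irrational), and any factorization into two quadratics over Q would force √(26322) ∈ Q (pairing opposite roots) or √246, √107 ∈ Q (other pairings), all impossible. Hence [Q(γ):Q] = 4 = [Q(√246, √107):Q], so Q(γ) = Q(√246, √107).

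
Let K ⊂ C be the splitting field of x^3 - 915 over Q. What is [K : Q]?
[K : Q] = 6

The roots of x^3 - 915 are ∛915, ω∛915, ω^2∛915 where ω = e^(2πi/3) is a primitive cube root of unity, so K = Q(∛915, ω). Now [Q(∛915):Q] = 3 (since 915 is not a perfect cube, x^3 - 915 is irreducible) and [Q(ω):Q] = 2. Both 2 and 3 divide [K:Q], and [K:Q] ≤ 3·2 = 6, so [K:Q] = 6. (Equivalently: Q(∛915) ⊂ R but ω ∉ R, so [K : Q(∛915)] = 2.)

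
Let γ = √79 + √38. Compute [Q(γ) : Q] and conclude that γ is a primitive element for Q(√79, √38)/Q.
[Q(γ) : Q] = 4 (equivalently, Q(γ) = Q(√79, √38))

Obviously Q(γ) ⊆ Q(√79, √38), and [Q(√79, √38):Q] = 4 (since 79, 38 are distinct squarefree integers > 1 with 3002 not a perfect square). To show equality we compute the minimal polynomial of γ. From γ = √79 + √38: γ^2 = 79 + 2√(3002) + 38 = 117 + 2√(3002), so γ^2 - 117 = 2√(3002); squaring, (γ^2 - 117)^2 = 4·3002, i.e. γ^4 - 234γ^2 + 13689 - 12008 = 0, i.e. γ^4 - 234γ^2 + 1681 = 0. So γ is a root of x^4 - 234x^2 + 1681. This polynomial is irreducible over Q: it has no rational root (each ±√79 ± √38 is irrational), and any factorization into two quadratics over Q would force √(3002) ∈ Q (pairing opposite roots) or √79, √38 ∈ Q (other pairings), all impossible. Hence [Q(γ):Q] = 4 = [Q(√79, √38):Q], so Q(γ) = Q(√79, √38).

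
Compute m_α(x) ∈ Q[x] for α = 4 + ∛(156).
m_α(x) = x^3 - 12x^2 + 48x - 220

Set β = α - 4 = ∛(156), so β^3 = 156. Then (α - 4)^3 - 156 = 0, i.e. α is a root of g(x) = (x - 4)^3 - 156 = x^3 - 12x^2 + 48x - 220. Since g(x) = h(x - 4) where h(x) = x^3 - 156, and h is irreducible over Q (because 156 is not a perfect cube, so h has no rational root, and a monic cubic with no rational root is irreducible), g is also irreducible (irreducibility is preserved under the substitution x → x - 4). Hence m_α(x) = x^3 - 12x^2 + 48x - 220.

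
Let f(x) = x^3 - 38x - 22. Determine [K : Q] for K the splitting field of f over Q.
[K : Q] = 6

By the rational root test, any rational root of the monic integer polynomial f(x) = x^3 - 38x - 22 must be an integer dividing the constant term -22, i.e. one of ±{1, 2, 11, 22}. Evaluating: f(1) = -59, f(-1) = 15, f(2) = -90, f(-2) = 46, f(11) = 891, f(-11) = -935, f(22) = 9790, f(-22) = -9834; none is 0, so f has no rational root and is therefore irreducible over Q (a cubic with no linear factor over a field is irreducible). For an irreducible cubic, the Galois group is A_3 or S_3 according as the discriminant disc(f) = -4a^3 - 27b^2 = -4·(-38)^3 - 27·(-22)^2 = 206420 is or is not a square in Q. Here disc(f) = 206420 is not a perfect square in Q, so the Galois group of f over Q is not contained in A_3 and must be all of S_3. The splitting field has degree |S_3| = 6 over Q, so [K : Q] = 6.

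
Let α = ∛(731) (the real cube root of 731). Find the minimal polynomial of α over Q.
m_α(x) = x^3 - 731

α satisfies α^3 = 731, so x^3 - 731 annihilates α. By the rational root test, a rational root p/q (in lowest terms) of x^3 - 731 would satisfy p^3 = 731 q^3, forcing q = 1 and p^3 = 731; but 731 is not a perfect cube, contradiction. A monic cubic over Q with no rational root is irreducible (any nontrivial factorization would include a linear factor). Hence x^3 - 731 is the minimal polynomial of α, and in particular [Q(α):Q] = 3.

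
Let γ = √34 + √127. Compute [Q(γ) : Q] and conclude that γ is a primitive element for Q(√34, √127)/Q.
[Q(γ) : Q] = 4 (equivalently, Q(γ) = Q(√34, √127))

Obviously Q(γ) ⊆ Q(√34, √127), and [Q(√34, √127):Q] = 4 (since 34, 127 are distinct squarefree integers > 1 with 4318 not a perfect square). To show equality we compute the minimal polynomial of γ. From γ = √34 + √127: γ^2 = 34 + 2√(4318) + 127 = 161 + 2√(4318), so γ^2 - 161 = 2√(4318); squaring, (γ^2 - 161)^2 = 4·4318, i.e. γ^4 - 322γ^2 + 25921 - 17272 = 0, i.e. γ^4 - 322γ^2 + 8649 = 0. So γ is a root of x^4 - 322x^2 + 8649. This polynomial is irreducible over Q: it has no rational root (each ±√34 ± √127 is irrational), and any factorization into two quadratics over Q would force √(4318) ∈ Q (pairing opposite roots) or √34, √127 ∈ Q (other pairings), all impossible. Hence [Q(γ):Q] = 4 = [Q(√34, √127):Q], so Q(γ) = Q(√34, √127).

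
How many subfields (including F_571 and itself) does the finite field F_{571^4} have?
F_{571^4} has 3 subfields

The subfields of F_{p^n} are exactly the fields F_{p^d} for d | n (each is the fixed field of the unique index-d subgroup of Gal(F_{p^n}/F_p) ≅ Z/nZ). The divisors of n = 4 are {1, 2, 4}, giving 3 subfields: F_{571^1}, F_{571^2}, F_{571^4}.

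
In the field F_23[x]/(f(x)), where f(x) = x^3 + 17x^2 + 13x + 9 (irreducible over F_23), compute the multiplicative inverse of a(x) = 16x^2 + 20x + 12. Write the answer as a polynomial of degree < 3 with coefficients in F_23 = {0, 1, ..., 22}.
a(x)^(-1) ≡ 10x^2 + 21 (mod f(x))

Since f is irreducible over F_23, F_23[x]/(f) is a field and a(x) ≠ 0 has an inverse. Apply the extended Euclidean algorithm to f(x) and a(x) in F_23[x]: f(x) = (13x + 15)·a(x) + (17x + 13);  a(x) = (5x + 19)·(17x + 13) + (18). The last nonzero remainder is the constant 18 = gcd(f, a) in F_23. Back-substituting through the division chain expresses 18 = s(x)·a(x) + t(x)·f(x) with s(x) ≡ 19x^2 + 10 (mod f), so (19x^2 + 10)·a(x) ≡ 18 (mod f). Multiplying by 18^(-1) ≡ 9 in F_23 gives a(x)^(-1) ≡ 9·(19x^2 + 10) ≡ 10x^2 + 21 (mod f). Check: (16x^2 + 20x + 12)·(10x^2 + 21) = 22x^4 + 16x^3 + 19x^2 + 6x + 22 ≡ 1 (mod x^3 + 17x^2 + 13x + 9).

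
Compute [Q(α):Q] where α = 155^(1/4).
[Q(α):Q] = 4

α is a root of x^4 - 155. By Eisenstein's criterion at the prime p = 5 (which divides the constant term 155 but p^2 = 25 does not, since 155 is squarefree), x^4 - 155 is irreducible over Q. Hence [Q(α):Q] = 4.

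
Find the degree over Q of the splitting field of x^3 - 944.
[K : Q] = 6

The roots of x^3 - 944 are ∛944, ω∛944, ω^2∛944 where ω = e^(2πi/3) is a primitive cube root of unity, so K = Q(∛944, ω). Now [Q(∛944):Q] = 3 (since 944 is not a perfect cube, x^3 - 944 is irreducible) and [Q(ω):Q] = 2. Both 2 and 3 divide [K:Q], and [K:Q] ≤ 3·2 = 6, so [K:Q] = 6. (Equivalently: Q(∛944) ⊂ R but ω ∉ R, so [K : Q(∛944)] = 2.)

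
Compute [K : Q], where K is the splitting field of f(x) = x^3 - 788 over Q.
[K : Q] = 6

The roots of x^3 - 788 are ∛788, ω∛788, ω^2∛788 where ω = e^(2πi/3) is a primitive cube root of unity, so K = Q(∛788, ω). Now [Q(∛788):Q] = 3 (since 788 is not a perfect cube, x^3 - 788 is irreducible) and [Q(ω):Q] = 2. Both 2 and 3 divide [K:Q], and [K:Q] ≤ 3·2 = 6, so [K:Q] = 6. (Equivalently: Q(∛788) ⊂ R but ω ∉ R, so [K : Q(∛788)] = 2.)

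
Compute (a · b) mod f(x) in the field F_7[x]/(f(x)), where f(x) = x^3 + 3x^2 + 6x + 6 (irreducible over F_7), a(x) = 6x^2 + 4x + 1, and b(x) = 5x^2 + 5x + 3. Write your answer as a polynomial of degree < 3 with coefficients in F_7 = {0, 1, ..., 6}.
a · b ≡ 4x^2 + 5 (mod f(x))

Multiply in F_7[x]: a(x)·b(x) = (6x^2 + 4x + 1)·(5x^2 + 5x + 3) = 2x^4 + x^3 + x^2 + 3x + 3. This has degree ≥ 3, so divide by f(x) over F_7: 2x^4 + x^3 + x^2 + 3x + 3 = (2x + 2)·(x^3 + 3x^2 + 6x + 6) + (4x^2 + 5). Hence a·b ≡ 4x^2 + 5 (mod f). (F_7[x]/(f) is a field with 7^3 = 343 elements since f is irreducible of degree 3.)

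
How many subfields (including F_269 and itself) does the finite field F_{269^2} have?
F_{269^2} has 2 subfields

The subfields of F_{p^n} are exactly the fields F_{p^d} for d | n (each is the fixed field of the unique index-d subgroup of Gal(F_{p^n}/F_p) ≅ Z/nZ). The divisors of n = 2 are {1, 2}, giving 2 subfields: F_{269^1}, F_{269^2}.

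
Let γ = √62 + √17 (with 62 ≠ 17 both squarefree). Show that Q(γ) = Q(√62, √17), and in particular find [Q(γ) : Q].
[Q(γ) : Q] = 4 (equivalently, Q(γ) = Q(√62, √17))

Obviously Q(γ) ⊆ Q(√62, √17), and [Q(√62, √17):Q] = 4 (since 62, 17 are distinct squarefree integers > 1 with 1054 not a perfect square). To show equality we compute the minimal polynomial of γ. From γ = √62 + √17: γ^2 = 62 + 2√(1054) + 17 = 79 + 2√(1054), so γ^2 - 79 = 2√(1054); squaring, (γ^2 - 79)^2 = 4·1054, i.e. γ^4 - 158γ^2 + 6241 - 4216 = 0, i.e. γ^4 - 158γ^2 + 2025 = 0. So γ is a root of x^4 - 158x^2 + 2025. This polynomial is irreducible over Q: it has no rational root (each ±√62 ± √17 is irrational), and any factorization into two quadratics over Q would force √(1054) ∈ Q (pairing opposite roots) or √62, √17 ∈ Q (other pairings), all impossible. Hence [Q(γ):Q] = 4 = [Q(√62, √17):Q], so Q(γ) = Q(√62, √17).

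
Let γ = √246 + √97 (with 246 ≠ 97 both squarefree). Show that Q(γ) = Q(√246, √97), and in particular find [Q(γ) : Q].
[Q(γ) : Q] = 4 (equivalently, Q(γ) = Q(√246, √97))

Obviously Q(γ) ⊆ Q(√246, √97), and [Q(√246, √97):Q] = 4 (since 246, 97 are distinct squarefree integers > 1 with 23862 not a perfect square). To show equality we compute the minimal polynomial of γ. From γ = √246 + √97: γ^2 = 246 + 2√(23862) + 97 = 343 + 2√(23862), so γ^2 - 343 = 2√(23862); squaring, (γ^2 - 343)^2 = 4·23862, i.e. γ^4 - 686γ^2 + 117649 - 95448 = 0, i.e. γ^4 - 686γ^2 + 22201 = 0. So γ is a root of x^4 - 686x^2 + 22201. This polynomial is irreducible over Q: it has no rational root (each ±√246 ± √97 is irrational), and any factorization into two quadratics over Q would force √(23862) ∈ Q (pairing opposite roots) or √246, √97 ∈ Q (other pairings), all impossible. Hence [Q(γ):Q] = 4 = [Q(√246, √97):Q], so Q(γ) = Q(√246, √97).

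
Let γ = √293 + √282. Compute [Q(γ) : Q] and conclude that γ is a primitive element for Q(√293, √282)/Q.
[Q(γ) : Q] = 4 (equivalently, Q(γ) = Q(√293, √282))

Obviously Q(γ) ⊆ Q(√293, √282), and [Q(√293, √282):Q] = 4 (since 293, 282 are distinct squarefree integers > 1 with 82626 not a perfect square). To show equality we compute the minimal polynomial of γ. From γ = √293 + √282: γ^2 = 293 + 2√(82626) + 282 = 575 + 2√(82626), so γ^2 - 575 = 2√(82626); squaring, (γ^2 - 575)^2 = 4·82626, i.e. γ^4 - 1150γ^2 + 330625 - 330504 = 0, i.e. γ^4 - 1150γ^2 + 121 = 0. So γ is a root of x^4 - 1150x^2 + 121. This polynomial is irreducible over Q: it has no rational root (each ±√293 ± √282 is irrational), and any factorization into two quadratics over Q would force √(82626) ∈ Q (pairing opposite roots) or √293, √282 ∈ Q (other pairings), all impossible. Hence [Q(γ):Q] = 4 = [Q(√293, √282):Q], so Q(γ) = Q(√293, √282).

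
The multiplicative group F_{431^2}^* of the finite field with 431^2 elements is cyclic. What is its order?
|F_{431^2}^*| = 185760

F_{431^2} has 431^2 = 185761 elements; its multiplicative group consists of all nonzero elements, so |F_{431^2}^*| = 185761 - 1 = 185760. (It is cyclic since any finite subgroup of the multiplicative group of a field is cyclic.)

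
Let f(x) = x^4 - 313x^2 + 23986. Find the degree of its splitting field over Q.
[K : Q] = 4

Solving the quadratic in x^2: x^2 = (313 ± √(313^2 - 4·23986))/2 = (313 ± √2025)/2 = (313 ± 45)/2, giving x^2 = 179 or x^2 = 134. So f(x) = (x^2 - 179)(x^2 - 134) and the roots of f are ±√179, ±√134. Hence the splitting field is K = Q(√179, √134). Since 179 and 134 are distinct squarefree integers > 1, their product 23986 is not a perfect square, so √134 ∉ Q(√179). By the tower law [K:Q] = [Q(√179,√134):Q(√179)] · [Q(√179):Q] = 2 · 2 = 4.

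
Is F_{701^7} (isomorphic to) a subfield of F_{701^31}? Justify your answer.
No: F_{701^7} is not a subfield of F_{701^31}

F_{p^m} embeds in F_{p^n} iff m | n. Here 7 ∤ 31 (since 31 = 4·7 + 3 with remainder 3 ≠ 0), so F_{701^7} is not a subfield of F_{701^31}. Equivalently: if it were, the tower law would give 7 = [F_{701^7}:F_701] dividing [F_{701^31}:F_701] = 31, contradiction.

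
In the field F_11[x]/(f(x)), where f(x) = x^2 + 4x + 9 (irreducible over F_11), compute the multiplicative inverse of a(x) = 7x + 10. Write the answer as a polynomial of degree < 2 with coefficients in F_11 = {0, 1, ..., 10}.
a(x)^(-1) ≡ 6x + 6 (mod f(x))

Since f is irreducible over F_11, F_11[x]/(f) is a field and a(x) ≠ 0 has an inverse. Apply the extended Euclidean algorithm to f(x) and a(x) in F_11[x]: f(x) = (8x + 8)·a(x) + (6). The last nonzero remainder is the constant 6 = gcd(f, a) in F_11. Back-substituting through the division chain expresses 6 = s(x)·a(x) + t(x)·f(x) with s(x) ≡ 3x + 3 (mod f), so (3x + 3)·a(x) ≡ 6 (mod f). Multiplying by 6^(-1) ≡ 2 in F_11 gives a(x)^(-1) ≡ 2·(3x + 3) ≡ 6x + 6 (mod f). Check: (7x + 10)·(6x + 6) = 9x^2 + 3x + 5 ≡ 1 (mod x^2 + 4x + 9).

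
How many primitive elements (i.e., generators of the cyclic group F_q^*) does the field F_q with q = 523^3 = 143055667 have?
There are φ(143055666) = 42493248 primitive elements

F_q^* is cyclic of order q - 1 = 143055666. A cyclic group of order m has exactly φ(m) generators. Here m = 143055666 = 2 · 3^3 · 13 · 29 · 7027, so the number of primitive elements is φ(143055666) = 42493248.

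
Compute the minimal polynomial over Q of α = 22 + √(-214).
m_α(x) = x^2 - 44x + 698

From α - 22 = √(-214), squaring gives (α - 22)^2 = -214, i.e. α^2 - 44α + 484 = -214, so α^2 - 44α + 698 = 0. The discriminant of x^2 - 44x + 698 is (-44)^2 - 4·(698) = 1936 - 2792 = -856, and 4·(-214) is not a perfect square in Q since -214 is squarefree and ≠ 1. Hence x^2 - 44x + 698 is irreducible over Q and is the minimal polynomial of α.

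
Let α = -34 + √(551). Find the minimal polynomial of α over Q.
m_α(x) = x^2 + 68x + 605

From α + 34 = √(551), squaring gives (α + 34)^2 = 551, i.e. α^2 + 68α + 1156 = 551, so α^2 + 68α + 605 = 0. The discriminant of x^2 + 68x + 605 is (68)^2 - 4·(605) = 4624 - 2420 = 2204, and 4·(551) is not a perfect square in Q since 551 is squarefree and ≠ 1. Hence x^2 + 68x + 605 is irreducible over Q and is the minimal polynomial of α.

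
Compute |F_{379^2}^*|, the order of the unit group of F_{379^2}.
|F_{379^2}^*| = 143640

F_{379^2} has 379^2 = 143641 elements; its multiplicative group consists of all nonzero elements, so |F_{379^2}^*| = 143641 - 1 = 143640. (It is cyclic since any finite subgroup of the multiplicative group of a field is cyclic.)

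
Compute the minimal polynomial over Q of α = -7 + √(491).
m_α(x) = x^2 + 14x - 442

From α + 7 = √(491), squaring gives (α + 7)^2 = 491, i.e. α^2 + 14α + 49 = 491, so α^2 + 14α - 442 = 0. The discriminant of x^2 + 14x - 442 is (14)^2 - 4·(-442) = 196 + 1768 = 1964, and 4·(491) is not a perfect square in Q since 491 is squarefree and ≠ 1. Hence x^2 + 14x - 442 is irreducible over Q and is the minimal polynomial of α.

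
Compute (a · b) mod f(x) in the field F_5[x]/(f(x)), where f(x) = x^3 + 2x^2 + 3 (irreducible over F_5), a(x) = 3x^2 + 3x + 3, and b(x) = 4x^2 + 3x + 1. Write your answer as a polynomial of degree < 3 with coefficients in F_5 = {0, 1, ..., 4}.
a · b ≡ x + 2 (mod f(x))

Multiply in F_5[x]: a(x)·b(x) = (3x^2 + 3x + 3)·(4x^2 + 3x + 1) = 2x^4 + x^3 + 4x^2 + 2x + 3. This has degree ≥ 3, so divide by f(x) over F_5: 2x^4 + x^3 + 4x^2 + 2x + 3 = (2x + 2)·(x^3 + 2x^2 + 3) + (x + 2). Hence a·b ≡ x + 2 (mod f). (F_5[x]/(f) is a field with 5^3 = 125 elements since f is irreducible of degree 3.)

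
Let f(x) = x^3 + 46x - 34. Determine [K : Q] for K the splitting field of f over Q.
[K : Q] = 6

By the rational root test, any rational root of the monic integer polynomial f(x) = x^3 + 46x - 34 must be an integer dividing the constant term -34, i.e. one of ±{1, 2, 17, 34}. Evaluating: f(1) = 13, f(-1) = -81, f(2) = 66, f(-2) = -134, f(17) = 5661, f(-17) = -5729, f(34) = 40834, f(-34) = -40902; none is 0, so f has no rational root and is therefore irreducible over Q (a cubic with no linear factor over a field is irreducible). For an irreducible cubic, the Galois group is A_3 or S_3 according as the discriminant disc(f) = -4a^3 - 27b^2 = -4·(46)^3 - 27·(-34)^2 = -420556 is or is not a square in Q. Here disc(f) = -420556 is not a perfect square in Q, so the Galois group of f over Q is not contained in A_3 and must be all of S_3. The splitting field has degree |S_3| = 6 over Q, so [K : Q] = 6.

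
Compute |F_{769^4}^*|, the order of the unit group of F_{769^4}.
|F_{769^4}^*| = 349707832320

F_{769^4} has 769^4 = 349707832321 elements; its multiplicative group consists of all nonzero elements, so |F_{769^4}^*| = 349707832321 - 1 = 349707832320. (It is cyclic since any finite subgroup of the multiplicative group of a field is cyclic.)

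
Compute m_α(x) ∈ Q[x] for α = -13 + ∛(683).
m_α(x) = x^3 + 39x^2 + 507x + 1514

Set β = α + 13 = ∛(683), so β^3 = 683. Then (α + 13)^3 - 683 = 0, i.e. α is a root of g(x) = (x + 13)^3 - 683 = x^3 + 39x^2 + 507x + 1514. Since g(x) = h(x + 13) where h(x) = x^3 - 683, and h is irreducible over Q (because 683 is not a perfect cube, so h has no rational root, and a monic cubic with no rational root is irreducible), g is also irreducible (irreducibility is preserved under the substitution x → x + 13). Hence m_α(x) = x^3 + 39x^2 + 507x + 1514.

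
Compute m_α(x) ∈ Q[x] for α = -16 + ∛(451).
m_α(x) = x^3 + 48x^2 + 768x + 3645

Set β = α + 16 = ∛(451), so β^3 = 451. Then (α + 16)^3 - 451 = 0, i.e. α is a root of g(x) = (x + 16)^3 - 451 = x^3 + 48x^2 + 768x + 3645. Since g(x) = h(x + 16) where h(x) = x^3 - 451, and h is irreducible over Q (because 451 is not a perfect cube, so h has no rational root, and a monic cubic with no rational root is irreducible), g is also irreducible (irreducibility is preserved under the substitution x → x + 16). Hence m_α(x) = x^3 + 48x^2 + 768x + 3645.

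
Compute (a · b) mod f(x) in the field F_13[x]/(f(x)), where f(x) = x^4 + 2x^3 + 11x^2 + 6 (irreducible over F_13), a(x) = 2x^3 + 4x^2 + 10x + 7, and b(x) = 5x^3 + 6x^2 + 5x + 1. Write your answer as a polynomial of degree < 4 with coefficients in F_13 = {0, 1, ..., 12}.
a · b ≡ 7x^3 + x^2 + 12x + 8 (mod f(x))

Multiply in F_13[x]: a(x)·b(x) = (2x^3 + 4x^2 + 10x + 7)·(5x^3 + 6x^2 + 5x + 1) = 10x^6 + 6x^5 + 6x^4 + 5x^2 + 6x + 7. This has degree ≥ 4, so divide by f(x) over F_13: 10x^6 + 6x^5 + 6x^4 + 5x^2 + 6x + 7 = (10x^2 + 12x + 2)·(x^4 + 2x^3 + 11x^2 + 6) + (7x^3 + x^2 + 12x + 8). Hence a·b ≡ 7x^3 + x^2 + 12x + 8 (mod f). (F_13[x]/(f) is a field with 13^4 = 28561 elements since f is irreducible of degree 4.)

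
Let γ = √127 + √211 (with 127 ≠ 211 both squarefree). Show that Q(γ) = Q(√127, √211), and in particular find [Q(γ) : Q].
[Q(γ) : Q] = 4 (equivalently, Q(γ) = Q(√127, √211))

Obviously Q(γ) ⊆ Q(√127, √211), and [Q(√127, √211):Q] = 4 (since 127, 211 are distinct squarefree integers > 1 with 26797 not a perfect square). To show equality we compute the minimal polynomial of γ. From γ = √127 + √211: γ^2 = 127 + 2√(26797) + 211 = 338 + 2√(26797), so γ^2 - 338 = 2√(26797); squaring, (γ^2 - 338)^2 = 4·26797, i.e. γ^4 - 676γ^2 + 114244 - 107188 = 0, i.e. γ^4 - 676γ^2 + 7056 = 0. So γ is a root of x^4 - 676x^2 + 7056. This polynomial is irreducible over Q: it has no rational root (each ±√127 ± √211 is irrational), and any factorization into two quadratics over Q would force √(26797) ∈ Q (pairing opposite roots) or √127, √211 ∈ Q (other pairings), all impossible. Hence [Q(γ):Q] = 4 = [Q(√127, √211):Q], so Q(γ) = Q(√127, √211).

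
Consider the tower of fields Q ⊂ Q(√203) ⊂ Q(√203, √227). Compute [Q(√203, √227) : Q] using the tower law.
[Q(√203, √227) : Q] = 4

[Q(√203):Q] = 2 (min poly x^2 - 203, irreducible since 203 is squarefree > 1). For the top step, suppose √227 ∈ Q(√203), say √227 = c + d√203 with c, d ∈ Q. Squaring: 227 = c^2 + 203d^2 + 2cd√203. Since √203 ∉ Q this forces 2cd = 0. If d = 0 then √227 = c ∈ Q, contradicting 227 squarefree > 1. If c = 0 then 227 = 203d^2, so 203·227 = (203d)^2 is a perfect square in Q — but 203·227 = 46081 is not a perfect square (since 203 and 227 are distinct squarefree integers). Contradiction. Hence √227 ∉ Q(√203), so x^2 - 227 stays irreducible over Q(√203) and [Q(√203, √227) : Q(√203)] = 2. By the tower law, [Q(√203, √227) : Q] = 2 · 2 = 4.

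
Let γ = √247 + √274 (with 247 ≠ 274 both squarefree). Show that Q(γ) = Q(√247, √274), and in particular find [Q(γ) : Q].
[Q(γ) : Q] = 4 (equivalently, Q(γ) = Q(√247, √274))

Obviously Q(γ) ⊆ Q(√247, √274), and [Q(√247, √274):Q] = 4 (since 247, 274 are distinct squarefree integers > 1 with 67678 not a perfect square). To show equality we compute the minimal polynomial of γ. From γ = √247 + √274: γ^2 = 247 + 2√(67678) + 274 = 521 + 2√(67678), so γ^2 - 521 = 2√(67678); squaring, (γ^2 - 521)^2 = 4·67678, i.e. γ^4 - 1042γ^2 + 271441 - 270712 = 0, i.e. γ^4 - 1042γ^2 + 729 = 0. So γ is a root of x^4 - 1042x^2 + 729. This polynomial is irreducible over Q: it has no rational root (each ±√247 ± √274 is irrational), and any factorization into two quadratics over Q would force √(67678) ∈ Q (pairing opposite roots) or √247, √274 ∈ Q (other pairings), all impossible. Hence [Q(γ):Q] = 4 = [Q(√247, √274):Q], so Q(γ) = Q(√247, √274).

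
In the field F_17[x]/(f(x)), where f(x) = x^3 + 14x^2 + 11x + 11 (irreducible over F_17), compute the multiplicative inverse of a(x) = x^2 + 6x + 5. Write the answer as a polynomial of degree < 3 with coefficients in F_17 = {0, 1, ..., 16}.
a(x)^(-1) ≡ 11x^2 + 10x + 2 (mod f(x))

Since f is irreducible over F_17, F_17[x]/(f) is a field and a(x) ≠ 0 has an inverse. Apply the extended Euclidean algorithm to f(x) and a(x) in F_17[x]: f(x) = (x + 8)·a(x) + (9x + 5);  a(x) = (2x + 9)·(9x + 5) + (11). The last nonzero remainder is the constant 11 = gcd(f, a) in F_17. Back-substituting through the division chain expresses 11 = s(x)·a(x) + t(x)·f(x) with s(x) ≡ 2x^2 + 8x + 5 (mod f), so (2x^2 + 8x + 5)·a(x) ≡ 11 (mod f). Multiplying by 11^(-1) ≡ 14 in F_17 gives a(x)^(-1) ≡ 14·(2x^2 + 8x + 5) ≡ 11x^2 + 10x + 2 (mod f). Check: (x^2 + 6x + 5)·(11x^2 + 10x + 2) = 11x^4 + 8x^3 + 15x^2 + 11x + 10 ≡ 1 (mod x^3 + 14x^2 + 11x + 11).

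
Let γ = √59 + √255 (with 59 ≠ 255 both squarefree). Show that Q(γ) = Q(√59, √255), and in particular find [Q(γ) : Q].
[Q(γ) : Q] = 4 (equivalently, Q(γ) = Q(√59, √255))

Obviously Q(γ) ⊆ Q(√59, √255), and [Q(√59, √255):Q] = 4 (since 59, 255 are distinct squarefree integers > 1 with 15045 not a perfect square). To show equality we compute the minimal polynomial of γ. From γ = √59 + √255: γ^2 = 59 + 2√(15045) + 255 = 314 + 2√(15045), so γ^2 - 314 = 2√(15045); squaring, (γ^2 - 314)^2 = 4·15045, i.e. γ^4 - 628γ^2 + 98596 - 60180 = 0, i.e. γ^4 - 628γ^2 + 38416 = 0. So γ is a root of x^4 - 628x^2 + 38416. This polynomial is irreducible over Q: it has no rational root (each ±√59 ± √255 is irrational), and any factorization into two quadratics over Q would force √(15045) ∈ Q (pairing opposite roots) or √59, √255 ∈ Q (other pairings), all impossible. Hence [Q(γ):Q] = 4 = [Q(√59, √255):Q], so Q(γ) = Q(√59, √255).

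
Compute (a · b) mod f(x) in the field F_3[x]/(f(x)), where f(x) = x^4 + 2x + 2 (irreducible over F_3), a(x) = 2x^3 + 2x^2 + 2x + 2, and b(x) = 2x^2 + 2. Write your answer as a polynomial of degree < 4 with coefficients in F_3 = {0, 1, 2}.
a · b ≡ 2x^3 + 2 (mod f(x))

Multiply in F_3[x]: a(x)·b(x) = (2x^3 + 2x^2 + 2x + 2)·(2x^2 + 2) = x^5 + x^4 + 2x^3 + 2x^2 + x + 1. This has degree ≥ 4, so divide by f(x) over F_3: x^5 + x^4 + 2x^3 + 2x^2 + x + 1 = (x + 1)·(x^4 + 2x + 2) + (2x^3 + 2). Hence a·b ≡ 2x^3 + 2 (mod f). (F_3[x]/(f) is a field with 3^4 = 81 elements since f is irreducible of degree 4.)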